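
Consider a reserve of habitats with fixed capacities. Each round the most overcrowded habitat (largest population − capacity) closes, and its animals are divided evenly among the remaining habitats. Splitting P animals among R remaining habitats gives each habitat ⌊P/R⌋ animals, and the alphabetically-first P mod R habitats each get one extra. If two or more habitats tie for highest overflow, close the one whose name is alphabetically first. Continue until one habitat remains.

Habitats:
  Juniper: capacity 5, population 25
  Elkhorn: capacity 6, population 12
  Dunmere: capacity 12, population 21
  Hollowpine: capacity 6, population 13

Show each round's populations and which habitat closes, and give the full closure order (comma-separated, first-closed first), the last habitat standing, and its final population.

Round 1: Dunmere=21 Elkhorn=12 Hollowpine=13 Juniper=25 → close Juniper (overflow 20)
  25÷3 = 8 each, +1 to first 1
Round 2: Dunmere=30 Elkhorn=20 Hollowpine=21 → close Dunmere (overflow 18)
  30÷2 = 15 each, +1 to first 0
Round 3: Elkhorn=35 Hollowpine=36 → close Hollowpine (overflow 30)
  36÷1 = 36 each, +1 to first 0

Closure order: Juniper, Dunmere, Hollowpine
Last habitat: Elkhorn with 71 animals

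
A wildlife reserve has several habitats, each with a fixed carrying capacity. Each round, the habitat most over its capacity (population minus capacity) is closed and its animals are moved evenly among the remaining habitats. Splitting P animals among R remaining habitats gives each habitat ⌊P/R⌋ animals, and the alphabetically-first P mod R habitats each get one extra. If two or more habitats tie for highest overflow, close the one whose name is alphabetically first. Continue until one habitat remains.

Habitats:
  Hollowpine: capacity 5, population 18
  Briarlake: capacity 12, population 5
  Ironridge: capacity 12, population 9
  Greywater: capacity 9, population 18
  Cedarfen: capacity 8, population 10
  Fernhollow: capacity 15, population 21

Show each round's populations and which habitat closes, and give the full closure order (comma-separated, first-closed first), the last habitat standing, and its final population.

Closure order: Hollowpine, Greywater, Fernhollow, Cedarfen, Ironridge
Last habitat: Briarlake with 81 animals

Round 1: Briarlake=5 Cedarfen=10 Fernhollow=21 Greywater=18 Hollowpine=18 Ironridge=9 → close Hollowpine (overflow 13)
  18÷5 = 3 each, +1 to first 3
Round 2: Briarlake=9 Cedarfen=14 Fernhollow=25 Greywater=21 Ironridge=12 → close Greywater (overflow 12)
  21÷4 = 5 each, +1 to first 1
Round 3: Briarlake=15 Cedarfen=19 Fernhollow=30 Ironridge=17 → close Fernhollow (overflow 15)
  30÷3 = 10 each, +1 to first 0
Round 4: Briarlake=25 Cedarfen=29 Ironridge=27 → close Cedarfen (overflow 21)
  29÷2 = 14 each, +1 to first 1
Round 5: Briarlake=40 Ironridge=41 → close Ironridge (overflow 29)
  41÷1 = 41 each, +1 to first 0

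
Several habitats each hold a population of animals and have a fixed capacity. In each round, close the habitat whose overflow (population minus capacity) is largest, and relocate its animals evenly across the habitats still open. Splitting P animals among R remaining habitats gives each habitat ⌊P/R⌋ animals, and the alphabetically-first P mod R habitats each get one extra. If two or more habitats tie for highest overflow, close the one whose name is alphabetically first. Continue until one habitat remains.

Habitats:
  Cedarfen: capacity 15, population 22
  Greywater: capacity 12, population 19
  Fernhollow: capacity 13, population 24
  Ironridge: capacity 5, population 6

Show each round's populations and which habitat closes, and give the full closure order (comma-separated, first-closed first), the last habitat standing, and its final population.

Closure order: Fernhollow, Cedarfen, Greywater
Last habitat: Ironridge with 71 animals

Round 1: Cedarfen=22 Fernhollow=24 Greywater=19 Ironridge=6 → close Fernhollow (overflow 11)
  24÷3 = 8 each, +1 to first 0
Round 2: Cedarfen=30 Greywater=27 Ironridge=14 → close Cedarfen (overflow 15)
  30÷2 = 15 each, +1 to first 0
Round 3: Greywater=42 Ironridge=29 → close Greywater (overflow 30)
  42÷1 = 42 each, +1 to first 0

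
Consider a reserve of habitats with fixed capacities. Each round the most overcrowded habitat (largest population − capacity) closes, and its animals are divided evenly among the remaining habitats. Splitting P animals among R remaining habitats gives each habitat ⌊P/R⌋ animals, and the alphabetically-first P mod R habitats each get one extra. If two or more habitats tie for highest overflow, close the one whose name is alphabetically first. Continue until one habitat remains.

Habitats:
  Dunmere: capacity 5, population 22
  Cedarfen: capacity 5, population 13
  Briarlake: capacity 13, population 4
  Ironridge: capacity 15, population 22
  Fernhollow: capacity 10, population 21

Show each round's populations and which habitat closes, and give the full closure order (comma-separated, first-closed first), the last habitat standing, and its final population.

Closure order: Dunmere, Fernhollow, Cedarfen, Ironridge
Last habitat: Briarlake with 82 animals

Round 1: Briarlake=4 Cedarfen=13 Dunmere=22 Fernhollow=21 Ironridge=22 → close Dunmere (overflow 17)
  22÷4 = 5 each, +1 to first 2
Round 2: Briarlake=10 Cedarfen=19 Fernhollow=26 Ironridge=27 → close Fernhollow (overflow 16)
  26÷3 = 8 each, +1 to first 2
Round 3: Briarlake=19 Cedarfen=28 Ironridge=35 → close Cedarfen (overflow 23)
  28÷2 = 14 each, +1 to first 0
Round 4: Briarlake=33 Ironridge=49 → close Ironridge (overflow 34)
  49÷1 = 49 each, +1 to first 0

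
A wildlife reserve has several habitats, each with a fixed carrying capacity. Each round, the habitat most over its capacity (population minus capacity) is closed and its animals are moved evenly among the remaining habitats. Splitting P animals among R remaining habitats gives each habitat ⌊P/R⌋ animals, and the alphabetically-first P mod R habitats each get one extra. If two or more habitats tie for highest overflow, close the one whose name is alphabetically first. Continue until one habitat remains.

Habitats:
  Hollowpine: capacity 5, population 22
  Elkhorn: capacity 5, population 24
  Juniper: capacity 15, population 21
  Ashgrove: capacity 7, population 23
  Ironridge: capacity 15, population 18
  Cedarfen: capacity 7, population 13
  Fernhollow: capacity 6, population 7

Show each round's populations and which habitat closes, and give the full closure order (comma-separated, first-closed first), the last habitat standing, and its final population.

Round 1: Ashgrove=23 Cedarfen=13 Elkhorn=24 Fernhollow=7 Hollowpine=22 Ironridge=18 Juniper=21 → close Elkhorn (overflow 19)
  24÷6 = 4 each, +1 to first 0
Round 2: Ashgrove=27 Cedarfen=17 Fernhollow=11 Hollowpine=26 Ironridge=22 Juniper=25 → close Hollowpine (overflow 21)
  26÷5 = 5 each, +1 to first 1
Round 3: Ashgrove=33 Cedarfen=22 Fernhollow=16 Ironridge=27 Juniper=30 → close Ashgrove (overflow 26)
  33÷4 = 8 each, +1 to first 1
Round 4: Cedarfen=31 Fernhollow=24 Ironridge=35 Juniper=38 → close Cedarfen (overflow 24)
  31÷3 = 10 each, +1 to first 1
Round 5: Fernhollow=35 Ironridge=45 Juniper=48 → close Juniper (overflow 33)
  48÷2 = 24 each, +1 to first 0
Round 6: Fernhollow=59 Ironridge=69 → close Ironridge (overflow 54)
  69÷1 = 69 each, +1 to first 0

Closure order: Elkhorn, Hollowpine, Ashgrove, Cedarfen, Juniper, Ironridge
Last habitat: Fernhollow with 128 animals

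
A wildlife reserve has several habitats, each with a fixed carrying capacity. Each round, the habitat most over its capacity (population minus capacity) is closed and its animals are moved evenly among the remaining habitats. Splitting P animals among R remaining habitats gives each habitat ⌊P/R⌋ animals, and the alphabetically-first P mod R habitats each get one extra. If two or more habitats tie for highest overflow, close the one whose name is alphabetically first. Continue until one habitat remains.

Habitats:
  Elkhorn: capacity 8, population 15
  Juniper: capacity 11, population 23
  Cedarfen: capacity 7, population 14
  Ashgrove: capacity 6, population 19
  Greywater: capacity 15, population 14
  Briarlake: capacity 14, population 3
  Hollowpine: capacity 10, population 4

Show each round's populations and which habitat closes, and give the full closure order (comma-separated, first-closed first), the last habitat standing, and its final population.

Round 1: Ashgrove=19 Briarlake=3 Cedarfen=14 Elkhorn=15 Greywater=14 Hollowpine=4 Juniper=23 → close Ashgrove (overflow 13)
  19÷6 = 3 each, +1 to first 1
Round 2: Briarlake=7 Cedarfen=17 Elkhorn=18 Greywater=17 Hollowpine=7 Juniper=26 → close Juniper (overflow 15)
  26÷5 = 5 each, +1 to first 1
Round 3: Briarlake=13 Cedarfen=22 Elkhorn=23 Greywater=22 Hollowpine=12 → close Cedarfen (overflow 15)
  22÷4 = 5 each, +1 to first 2
Round 4: Briarlake=19 Elkhorn=29 Greywater=27 Hollowpine=17 → close Elkhorn (overflow 21)
  29÷3 = 9 each, +1 to first 2
Round 5: Briarlake=29 Greywater=37 Hollowpine=26 → close Greywater (overflow 22)
  37÷2 = 18 each, +1 to first 1
Round 6: Briarlake=48 Hollowpine=44 → close Briarlake (overflow 34)
  48÷1 = 48 each, +1 to first 0

Closure order: Ashgrove, Juniper, Cedarfen, Elkhorn, Greywater, Briarlake
Last habitat: Hollowpine with 92 animals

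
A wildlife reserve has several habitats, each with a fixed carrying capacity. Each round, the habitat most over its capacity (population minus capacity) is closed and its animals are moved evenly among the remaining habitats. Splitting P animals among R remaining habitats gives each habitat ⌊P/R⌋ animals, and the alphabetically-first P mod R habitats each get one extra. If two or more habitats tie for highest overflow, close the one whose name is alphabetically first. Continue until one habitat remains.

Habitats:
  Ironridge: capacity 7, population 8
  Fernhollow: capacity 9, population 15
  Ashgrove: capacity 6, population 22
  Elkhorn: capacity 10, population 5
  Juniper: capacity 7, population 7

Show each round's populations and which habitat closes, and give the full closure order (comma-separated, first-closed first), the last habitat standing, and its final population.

Closure order: Ashgrove, Fernhollow, Ironridge, Juniper
Last habitat: Elkhorn with 57 animals

Round 1: Ashgrove=22 Elkhorn=5 Fernhollow=15 Ironridge=8 Juniper=7 → close Ashgrove (overflow 16)
  22÷4 = 5 each, +1 to first 2
Round 2: Elkhorn=11 Fernhollow=21 Ironridge=13 Juniper=12 → close Fernhollow (overflow 12)
  21÷3 = 7 each, +1 to first 0
Round 3: Elkhorn=18 Ironridge=20 Juniper=19 → close Ironridge (overflow 13)
  20÷2 = 10 each, +1 to first 0
Round 4: Elkhorn=28 Juniper=29 → close Juniper (overflow 22)
  29÷1 = 29 each, +1 to first 0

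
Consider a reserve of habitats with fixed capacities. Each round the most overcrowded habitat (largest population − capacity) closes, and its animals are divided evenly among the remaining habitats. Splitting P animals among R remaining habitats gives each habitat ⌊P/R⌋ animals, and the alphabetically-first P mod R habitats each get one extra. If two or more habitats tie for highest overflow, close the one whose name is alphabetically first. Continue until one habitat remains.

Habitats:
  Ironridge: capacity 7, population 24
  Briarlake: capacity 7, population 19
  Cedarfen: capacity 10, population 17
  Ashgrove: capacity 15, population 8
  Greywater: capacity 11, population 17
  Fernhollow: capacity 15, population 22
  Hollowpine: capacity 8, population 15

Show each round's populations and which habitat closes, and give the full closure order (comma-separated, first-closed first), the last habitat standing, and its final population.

Closure order: Ironridge, Briarlake, Cedarfen, Fernhollow, Greywater, Hollowpine
Last habitat: Ashgrove with 122 animals

Round 1: Ashgrove=8 Briarlake=19 Cedarfen=17 Fernhollow=22 Greywater=17 Hollowpine=15 Ironridge=24 → close Ironridge (overflow 17)
  24÷6 = 4 each, +1 to first 0
Round 2: Ashgrove=12 Briarlake=23 Cedarfen=21 Fernhollow=26 Greywater=21 Hollowpine=19 → close Briarlake (overflow 16)
  23÷5 = 4 each, +1 to first 3
Round 3: Ashgrove=17 Cedarfen=26 Fernhollow=31 Greywater=25 Hollowpine=23 → close Cedarfen (overflow 16)
  26÷4 = 6 each, +1 to first 2
Round 4: Ashgrove=24 Fernhollow=38 Greywater=31 Hollowpine=29 → close Fernhollow (overflow 23)
  38÷3 = 12 each, +1 to first 2
Round 5: Ashgrove=37 Greywater=44 Hollowpine=41 → close Greywater (overflow 33)
  44÷2 = 22 each, +1 to first 0
Round 6: Ashgrove=59 Hollowpine=63 → close Hollowpine (overflow 55)
  63÷1 = 63 each, +1 to first 0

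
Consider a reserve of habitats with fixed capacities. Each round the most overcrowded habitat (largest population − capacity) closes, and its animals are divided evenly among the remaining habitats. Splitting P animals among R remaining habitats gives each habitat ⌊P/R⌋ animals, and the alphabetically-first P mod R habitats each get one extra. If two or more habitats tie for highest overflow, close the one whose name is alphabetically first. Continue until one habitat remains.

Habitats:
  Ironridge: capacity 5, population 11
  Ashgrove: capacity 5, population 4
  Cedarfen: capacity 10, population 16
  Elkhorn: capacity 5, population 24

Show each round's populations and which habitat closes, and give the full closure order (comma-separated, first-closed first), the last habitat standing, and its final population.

Round 1: Ashgrove=4 Cedarfen=16 Elkhorn=24 Ironridge=11 → close Elkhorn (overflow 19)
  24÷3 = 8 each, +1 to first 0
Round 2: Ashgrove=12 Cedarfen=24 Ironridge=19 → close Cedarfen (overflow 14)
  24÷2 = 12 each, +1 to first 0
Round 3: Ashgrove=24 Ironridge=31 → close Ironridge (overflow 26)
  31÷1 = 31 each, +1 to first 0

Closure order: Elkhorn, Cedarfen, Ironridge
Last habitat: Ashgrove with 55 animals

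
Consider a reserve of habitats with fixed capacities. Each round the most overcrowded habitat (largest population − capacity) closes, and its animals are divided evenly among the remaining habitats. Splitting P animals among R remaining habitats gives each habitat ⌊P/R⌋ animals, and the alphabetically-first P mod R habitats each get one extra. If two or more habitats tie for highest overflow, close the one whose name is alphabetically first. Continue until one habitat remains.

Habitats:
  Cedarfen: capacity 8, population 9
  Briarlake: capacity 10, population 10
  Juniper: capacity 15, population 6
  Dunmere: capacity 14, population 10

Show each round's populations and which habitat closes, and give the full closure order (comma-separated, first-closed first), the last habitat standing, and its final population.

Closure order: Cedarfen, Briarlake, Dunmere
Last habitat: Juniper with 35 animals

Round 1: Briarlake=10 Cedarfen=9 Dunmere=10 Juniper=6 → close Cedarfen (overflow 1)
  9÷3 = 3 each, +1 to first 0
Round 2: Briarlake=13 Dunmere=13 Juniper=9 → close Briarlake (overflow 3)
  13÷2 = 6 each, +1 to first 1
Round 3: Dunmere=20 Juniper=15 → close Dunmere (overflow 6)
  20÷1 = 20 each, +1 to first 0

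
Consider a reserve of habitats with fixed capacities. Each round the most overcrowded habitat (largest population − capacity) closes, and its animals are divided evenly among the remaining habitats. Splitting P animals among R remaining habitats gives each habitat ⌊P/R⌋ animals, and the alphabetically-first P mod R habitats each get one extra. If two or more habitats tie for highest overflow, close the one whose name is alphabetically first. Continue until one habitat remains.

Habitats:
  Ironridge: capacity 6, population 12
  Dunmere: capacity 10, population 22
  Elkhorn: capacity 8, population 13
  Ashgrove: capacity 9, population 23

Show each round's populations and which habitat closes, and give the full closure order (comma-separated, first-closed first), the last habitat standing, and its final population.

Round 1: Ashgrove=23 Dunmere=22 Elkhorn=13 Ironridge=12 → close Ashgrove (overflow 14)
  23÷3 = 7 each, +1 to first 2
Round 2: Dunmere=30 Elkhorn=21 Ironridge=19 → close Dunmere (overflow 20)
  30÷2 = 15 each, +1 to first 0
Round 3: Elkhorn=36 Ironridge=34 → close Elkhorn (overflow 28)
  36÷1 = 36 each, +1 to first 0

Closure order: Ashgrove, Dunmere, Elkhorn
Last habitat: Ironridge with 70 animals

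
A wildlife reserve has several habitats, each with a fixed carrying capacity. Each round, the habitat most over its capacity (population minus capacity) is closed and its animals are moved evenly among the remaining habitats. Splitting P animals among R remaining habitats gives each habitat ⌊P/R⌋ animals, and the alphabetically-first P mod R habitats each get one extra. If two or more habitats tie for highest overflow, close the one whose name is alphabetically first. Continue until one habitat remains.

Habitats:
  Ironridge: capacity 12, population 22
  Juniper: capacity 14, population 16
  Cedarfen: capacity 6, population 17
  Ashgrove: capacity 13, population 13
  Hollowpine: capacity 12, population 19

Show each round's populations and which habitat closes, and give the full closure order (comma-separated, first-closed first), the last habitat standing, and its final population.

Round 1: Ashgrove=13 Cedarfen=17 Hollowpine=19 Ironridge=22 Juniper=16 → close Cedarfen (overflow 11)
  17÷4 = 4 each, +1 to first 1
Round 2: Ashgrove=18 Hollowpine=23 Ironridge=26 Juniper=20 → close Ironridge (overflow 14)
  26÷3 = 8 each, +1 to first 2
Round 3: Ashgrove=27 Hollowpine=32 Juniper=28 → close Hollowpine (overflow 20)
  32÷2 = 16 each, +1 to first 0
Round 4: Ashgrove=43 Juniper=44 → close Ashgrove (overflow 30)
  43÷1 = 43 each, +1 to first 0

Closure order: Cedarfen, Ironridge, Hollowpine, Ashgrove
Last habitat: Juniper with 87 animals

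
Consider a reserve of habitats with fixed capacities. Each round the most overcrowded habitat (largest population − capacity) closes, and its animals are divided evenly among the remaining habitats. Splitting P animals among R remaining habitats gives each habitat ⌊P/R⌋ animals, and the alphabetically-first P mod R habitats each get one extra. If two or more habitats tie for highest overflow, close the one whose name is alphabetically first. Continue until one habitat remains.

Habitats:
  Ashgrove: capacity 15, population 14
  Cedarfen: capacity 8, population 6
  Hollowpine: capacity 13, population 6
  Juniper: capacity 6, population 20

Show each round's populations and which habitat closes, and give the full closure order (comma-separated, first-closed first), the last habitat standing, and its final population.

Round 1: Ashgrove=14 Cedarfen=6 Hollowpine=6 Juniper=20 → close Juniper (overflow 14)
  20÷3 = 6 each, +1 to first 2
Round 2: Ashgrove=21 Cedarfen=13 Hollowpine=12 → close Ashgrove (overflow 6)
  21÷2 = 10 each, +1 to first 1
Round 3: Cedarfen=24 Hollowpine=22 → close Cedarfen (overflow 16)
  24÷1 = 24 each, +1 to first 0

Closure order: Juniper, Ashgrove, Cedarfen
Last habitat: Hollowpine with 46 animals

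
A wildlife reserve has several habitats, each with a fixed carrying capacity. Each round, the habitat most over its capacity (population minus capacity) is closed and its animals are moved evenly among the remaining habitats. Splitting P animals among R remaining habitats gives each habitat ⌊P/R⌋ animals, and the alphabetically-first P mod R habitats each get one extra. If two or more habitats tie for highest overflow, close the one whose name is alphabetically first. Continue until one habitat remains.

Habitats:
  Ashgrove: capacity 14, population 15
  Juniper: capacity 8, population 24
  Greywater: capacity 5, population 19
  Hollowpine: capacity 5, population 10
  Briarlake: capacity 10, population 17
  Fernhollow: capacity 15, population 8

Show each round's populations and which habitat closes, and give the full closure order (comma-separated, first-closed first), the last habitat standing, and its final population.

Round 1: Ashgrove=15 Briarlake=17 Fernhollow=8 Greywater=19 Hollowpine=10 Juniper=24 → close Juniper (overflow 16)
  24÷5 = 4 each, +1 to first 4
Round 2: Ashgrove=20 Briarlake=22 Fernhollow=13 Greywater=24 Hollowpine=14 → close Greywater (overflow 19)
  24÷4 = 6 each, +1 to first 0
Round 3: Ashgrove=26 Briarlake=28 Fernhollow=19 Hollowpine=20 → close Briarlake (overflow 18)
  28÷3 = 9 each, +1 to first 1
Round 4: Ashgrove=36 Fernhollow=28 Hollowpine=29 → close Hollowpine (overflow 24)
  29÷2 = 14 each, +1 to first 1
Round 5: Ashgrove=51 Fernhollow=42 → close Ashgrove (overflow 37)
  51÷1 = 51 each, +1 to first 0

Closure order: Juniper, Greywater, Briarlake, Hollowpine, Ashgrove
Last habitat: Fernhollow with 93 animals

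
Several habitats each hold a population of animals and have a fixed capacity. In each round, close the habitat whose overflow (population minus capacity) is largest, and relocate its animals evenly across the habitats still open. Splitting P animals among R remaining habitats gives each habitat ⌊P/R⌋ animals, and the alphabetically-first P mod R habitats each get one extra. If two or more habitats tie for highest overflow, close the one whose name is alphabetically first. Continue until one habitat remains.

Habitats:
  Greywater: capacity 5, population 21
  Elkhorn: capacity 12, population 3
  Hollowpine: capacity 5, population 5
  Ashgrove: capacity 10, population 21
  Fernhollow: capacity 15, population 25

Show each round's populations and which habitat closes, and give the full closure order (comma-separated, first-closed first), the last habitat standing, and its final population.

Closure order: Greywater, Ashgrove, Fernhollow, Hollowpine
Last habitat: Elkhorn with 75 animals

Round 1: Ashgrove=21 Elkhorn=3 Fernhollow=25 Greywater=21 Hollowpine=5 → close Greywater (overflow 16)
  21÷4 = 5 each, +1 to first 1
Round 2: Ashgrove=27 Elkhorn=8 Fernhollow=30 Hollowpine=10 → close Ashgrove (overflow 17)
  27÷3 = 9 each, +1 to first 0
Round 3: Elkhorn=17 Fernhollow=39 Hollowpine=19 → close Fernhollow (overflow 24)
  39÷2 = 19 each, +1 to first 1
Round 4: Elkhorn=37 Hollowpine=38 → close Hollowpine (overflow 33)
  38÷1 = 38 each, +1 to first 0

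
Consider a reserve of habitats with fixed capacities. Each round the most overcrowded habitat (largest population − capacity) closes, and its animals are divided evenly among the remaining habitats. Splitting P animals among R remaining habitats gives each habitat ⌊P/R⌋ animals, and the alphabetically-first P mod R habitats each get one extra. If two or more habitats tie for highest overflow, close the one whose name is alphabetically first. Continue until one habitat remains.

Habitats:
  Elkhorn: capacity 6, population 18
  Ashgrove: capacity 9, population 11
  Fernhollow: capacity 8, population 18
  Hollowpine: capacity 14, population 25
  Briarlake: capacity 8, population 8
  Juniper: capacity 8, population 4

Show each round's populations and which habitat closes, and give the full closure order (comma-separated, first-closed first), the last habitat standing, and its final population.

Closure order: Elkhorn, Fernhollow, Hollowpine, Ashgrove, Briarlake
Last habitat: Juniper with 84 animals

Round 1: Ashgrove=11 Briarlake=8 Elkhorn=18 Fernhollow=18 Hollowpine=25 Juniper=4 → close Elkhorn (overflow 12)
  18÷5 = 3 each, +1 to first 3
Round 2: Ashgrove=15 Briarlake=12 Fernhollow=22 Hollowpine=28 Juniper=7 → close Fernhollow (overflow 14)
  22÷4 = 5 each, +1 to first 2
Round 3: Ashgrove=21 Briarlake=18 Hollowpine=33 Juniper=12 → close Hollowpine (overflow 19)
  33÷3 = 11 each, +1 to first 0
Round 4: Ashgrove=32 Briarlake=29 Juniper=23 → close Ashgrove (overflow 23)
  32÷2 = 16 each, +1 to first 0
Round 5: Briarlake=45 Juniper=39 → close Briarlake (overflow 37)
  45÷1 = 45 each, +1 to first 0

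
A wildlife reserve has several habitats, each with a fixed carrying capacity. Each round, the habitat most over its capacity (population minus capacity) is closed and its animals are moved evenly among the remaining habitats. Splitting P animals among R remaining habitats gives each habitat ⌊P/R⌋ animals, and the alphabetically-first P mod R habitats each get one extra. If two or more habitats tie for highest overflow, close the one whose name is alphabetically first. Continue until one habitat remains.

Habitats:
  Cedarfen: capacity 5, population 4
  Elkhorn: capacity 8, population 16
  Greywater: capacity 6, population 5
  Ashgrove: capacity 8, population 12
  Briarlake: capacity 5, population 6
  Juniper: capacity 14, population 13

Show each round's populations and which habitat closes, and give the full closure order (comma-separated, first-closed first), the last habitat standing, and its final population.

Round 1: Ashgrove=12 Briarlake=6 Cedarfen=4 Elkhorn=16 Greywater=5 Juniper=13 → close Elkhorn (overflow 8)
  16÷5 = 3 each, +1 to first 1
Round 2: Ashgrove=16 Briarlake=9 Cedarfen=7 Greywater=8 Juniper=16 → close Ashgrove (overflow 8)
  16÷4 = 4 each, +1 to first 0
Round 3: Briarlake=13 Cedarfen=11 Greywater=12 Juniper=20 → close Briarlake (overflow 8)
  13÷3 = 4 each, +1 to first 1
Round 4: Cedarfen=16 Greywater=16 Juniper=24 → close Cedarfen (overflow 11)
  16÷2 = 8 each, +1 to first 0
Round 5: Greywater=24 Juniper=32 → close Greywater (overflow 18)
  24÷1 = 24 each, +1 to first 0

Closure order: Elkhorn, Ashgrove, Briarlake, Cedarfen, Greywater
Last habitat: Juniper with 56 animals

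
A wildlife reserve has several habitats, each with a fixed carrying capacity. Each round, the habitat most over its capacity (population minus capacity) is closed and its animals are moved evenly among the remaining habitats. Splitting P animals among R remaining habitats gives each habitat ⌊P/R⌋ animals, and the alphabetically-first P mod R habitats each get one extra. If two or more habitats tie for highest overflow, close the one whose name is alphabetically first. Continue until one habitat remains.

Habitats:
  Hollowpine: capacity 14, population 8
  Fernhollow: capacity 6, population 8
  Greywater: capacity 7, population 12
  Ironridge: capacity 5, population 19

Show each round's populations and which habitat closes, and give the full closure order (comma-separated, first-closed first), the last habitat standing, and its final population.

Closure order: Ironridge, Greywater, Fernhollow
Last habitat: Hollowpine with 47 animals

Round 1: Fernhollow=8 Greywater=12 Hollowpine=8 Ironridge=19 → close Ironridge (overflow 14)
  19÷3 = 6 each, +1 to first 1
Round 2: Fernhollow=15 Greywater=18 Hollowpine=14 → close Greywater (overflow 11)
  18÷2 = 9 each, +1 to first 0
Round 3: Fernhollow=24 Hollowpine=23 → close Fernhollow (overflow 18)
  24÷1 = 24 each, +1 to first 0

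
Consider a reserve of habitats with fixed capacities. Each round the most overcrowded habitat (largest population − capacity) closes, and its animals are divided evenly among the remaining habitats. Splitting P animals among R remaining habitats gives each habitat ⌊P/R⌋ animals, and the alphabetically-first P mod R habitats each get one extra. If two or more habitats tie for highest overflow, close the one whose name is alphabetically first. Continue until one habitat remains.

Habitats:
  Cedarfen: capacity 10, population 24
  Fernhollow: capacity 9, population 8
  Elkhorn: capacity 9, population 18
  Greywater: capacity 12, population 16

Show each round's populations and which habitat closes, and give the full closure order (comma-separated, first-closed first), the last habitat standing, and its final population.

Round 1: Cedarfen=24 Elkhorn=18 Fernhollow=8 Greywater=16 → close Cedarfen (overflow 14)
  24÷3 = 8 each, +1 to first 0
Round 2: Elkhorn=26 Fernhollow=16 Greywater=24 → close Elkhorn (overflow 17)
  26÷2 = 13 each, +1 to first 0
Round 3: Fernhollow=29 Greywater=37 → close Greywater (overflow 25)
  37÷1 = 37 each, +1 to first 0

Closure order: Cedarfen, Elkhorn, Greywater
Last habitat: Fernhollow with 66 animals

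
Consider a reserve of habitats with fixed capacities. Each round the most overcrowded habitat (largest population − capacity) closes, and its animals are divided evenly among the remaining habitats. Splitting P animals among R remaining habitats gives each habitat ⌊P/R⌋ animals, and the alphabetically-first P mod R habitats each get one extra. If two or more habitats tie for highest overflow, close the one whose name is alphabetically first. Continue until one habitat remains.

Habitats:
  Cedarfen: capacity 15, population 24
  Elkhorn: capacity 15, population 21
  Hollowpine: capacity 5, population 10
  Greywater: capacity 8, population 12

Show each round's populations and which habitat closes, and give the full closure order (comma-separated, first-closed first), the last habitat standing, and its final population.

Round 1: Cedarfen=24 Elkhorn=21 Greywater=12 Hollowpine=10 → close Cedarfen (overflow 9)
  24÷3 = 8 each, +1 to first 0
Round 2: Elkhorn=29 Greywater=20 Hollowpine=18 → close Elkhorn (overflow 14)
  29÷2 = 14 each, +1 to first 1
Round 3: Greywater=35 Hollowpine=32 → close Greywater (overflow 27)
  35÷1 = 35 each, +1 to first 0

Closure order: Cedarfen, Elkhorn, Greywater
Last habitat: Hollowpine with 67 animals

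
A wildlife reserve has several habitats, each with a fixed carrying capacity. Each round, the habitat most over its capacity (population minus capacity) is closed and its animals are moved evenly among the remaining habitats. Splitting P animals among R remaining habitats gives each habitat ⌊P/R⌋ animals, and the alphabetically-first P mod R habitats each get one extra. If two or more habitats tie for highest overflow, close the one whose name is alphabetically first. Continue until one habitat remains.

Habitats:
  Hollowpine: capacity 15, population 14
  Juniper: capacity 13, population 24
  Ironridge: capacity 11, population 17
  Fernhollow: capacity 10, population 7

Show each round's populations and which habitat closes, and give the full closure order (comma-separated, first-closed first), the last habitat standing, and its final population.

Closure order: Juniper, Ironridge, Hollowpine
Last habitat: Fernhollow with 62 animals

Round 1: Fernhollow=7 Hollowpine=14 Ironridge=17 Juniper=24 → close Juniper (overflow 11)
  24÷3 = 8 each, +1 to first 0
Round 2: Fernhollow=15 Hollowpine=22 Ironridge=25 → close Ironridge (overflow 14)
  25÷2 = 12 each, +1 to first 1
Round 3: Fernhollow=28 Hollowpine=34 → close Hollowpine (overflow 19)
  34÷1 = 34 each, +1 to first 0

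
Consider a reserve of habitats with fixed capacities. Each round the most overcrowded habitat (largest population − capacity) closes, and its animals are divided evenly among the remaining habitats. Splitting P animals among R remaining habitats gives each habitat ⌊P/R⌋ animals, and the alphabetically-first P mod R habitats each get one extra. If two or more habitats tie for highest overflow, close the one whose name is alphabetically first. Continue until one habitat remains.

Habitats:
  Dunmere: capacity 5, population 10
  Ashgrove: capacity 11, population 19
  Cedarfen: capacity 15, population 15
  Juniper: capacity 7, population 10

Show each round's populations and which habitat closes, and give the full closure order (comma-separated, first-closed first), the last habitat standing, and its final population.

Round 1: Ashgrove=19 Cedarfen=15 Dunmere=10 Juniper=10 → close Ashgrove (overflow 8)
  19÷3 = 6 each, +1 to first 1
Round 2: Cedarfen=22 Dunmere=16 Juniper=16 → close Dunmere (overflow 11)
  16÷2 = 8 each, +1 to first 0
Round 3: Cedarfen=30 Juniper=24 → close Juniper (overflow 17)
  24÷1 = 24 each, +1 to first 0

Closure order: Ashgrove, Dunmere, Juniper
Last habitat: Cedarfen with 54 animals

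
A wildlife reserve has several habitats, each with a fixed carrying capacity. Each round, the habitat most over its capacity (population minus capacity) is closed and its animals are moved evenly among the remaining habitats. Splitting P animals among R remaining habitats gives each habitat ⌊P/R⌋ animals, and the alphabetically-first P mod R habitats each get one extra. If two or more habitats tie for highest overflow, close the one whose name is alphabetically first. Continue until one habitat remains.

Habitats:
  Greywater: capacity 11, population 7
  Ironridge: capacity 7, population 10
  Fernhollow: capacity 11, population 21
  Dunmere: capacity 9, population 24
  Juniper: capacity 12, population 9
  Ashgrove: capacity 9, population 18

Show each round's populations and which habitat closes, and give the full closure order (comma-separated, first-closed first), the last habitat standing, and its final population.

Round 1: Ashgrove=18 Dunmere=24 Fernhollow=21 Greywater=7 Ironridge=10 Juniper=9 → close Dunmere (overflow 15)
  24÷5 = 4 each, +1 to first 4
Round 2: Ashgrove=23 Fernhollow=26 Greywater=12 Ironridge=15 Juniper=13 → close Fernhollow (overflow 15)
  26÷4 = 6 each, +1 to first 2
Round 3: Ashgrove=30 Greywater=19 Ironridge=21 Juniper=19 → close Ashgrove (overflow 21)
  30÷3 = 10 each, +1 to first 0
Round 4: Greywater=29 Ironridge=31 Juniper=29 → close Ironridge (overflow 24)
  31÷2 = 15 each, +1 to first 1
Round 5: Greywater=45 Juniper=44 → close Greywater (overflow 34)
  45÷1 = 45 each, +1 to first 0

Closure order: Dunmere, Fernhollow, Ashgrove, Ironridge, Greywater
Last habitat: Juniper with 89 animals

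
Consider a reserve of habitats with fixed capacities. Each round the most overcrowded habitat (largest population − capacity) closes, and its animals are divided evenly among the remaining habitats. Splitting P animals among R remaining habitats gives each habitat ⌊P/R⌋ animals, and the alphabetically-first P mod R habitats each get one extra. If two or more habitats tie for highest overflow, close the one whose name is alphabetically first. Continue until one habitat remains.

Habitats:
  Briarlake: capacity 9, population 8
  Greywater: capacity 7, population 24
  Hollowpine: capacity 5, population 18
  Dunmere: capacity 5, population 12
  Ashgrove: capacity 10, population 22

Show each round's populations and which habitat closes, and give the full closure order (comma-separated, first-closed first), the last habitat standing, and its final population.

Round 1: Ashgrove=22 Briarlake=8 Dunmere=12 Greywater=24 Hollowpine=18 → close Greywater (overflow 17)
  24÷4 = 6 each, +1 to first 0
Round 2: Ashgrove=28 Briarlake=14 Dunmere=18 Hollowpine=24 → close Hollowpine (overflow 19)
  24÷3 = 8 each, +1 to first 0
Round 3: Ashgrove=36 Briarlake=22 Dunmere=26 → close Ashgrove (overflow 26)
  36÷2 = 18 each, +1 to first 0
Round 4: Briarlake=40 Dunmere=44 → close Dunmere (overflow 39)
  44÷1 = 44 each, +1 to first 0

Closure order: Greywater, Hollowpine, Ashgrove, Dunmere
Last habitat: Briarlake with 84 animals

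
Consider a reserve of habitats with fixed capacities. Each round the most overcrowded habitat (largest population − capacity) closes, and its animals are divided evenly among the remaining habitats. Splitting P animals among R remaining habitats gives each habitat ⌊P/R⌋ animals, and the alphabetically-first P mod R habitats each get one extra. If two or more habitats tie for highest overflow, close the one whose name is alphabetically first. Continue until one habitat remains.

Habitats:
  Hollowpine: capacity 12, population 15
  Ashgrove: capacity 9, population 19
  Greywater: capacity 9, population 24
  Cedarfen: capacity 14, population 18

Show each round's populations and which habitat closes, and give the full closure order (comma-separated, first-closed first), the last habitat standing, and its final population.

Closure order: Greywater, Ashgrove, Cedarfen
Last habitat: Hollowpine with 76 animals

Round 1: Ashgrove=19 Cedarfen=18 Greywater=24 Hollowpine=15 → close Greywater (overflow 15)
  24÷3 = 8 each, +1 to first 0
Round 2: Ashgrove=27 Cedarfen=26 Hollowpine=23 → close Ashgrove (overflow 18)
  27÷2 = 13 each, +1 to first 1
Round 3: Cedarfen=40 Hollowpine=36 → close Cedarfen (overflow 26)
  40÷1 = 40 each, +1 to first 0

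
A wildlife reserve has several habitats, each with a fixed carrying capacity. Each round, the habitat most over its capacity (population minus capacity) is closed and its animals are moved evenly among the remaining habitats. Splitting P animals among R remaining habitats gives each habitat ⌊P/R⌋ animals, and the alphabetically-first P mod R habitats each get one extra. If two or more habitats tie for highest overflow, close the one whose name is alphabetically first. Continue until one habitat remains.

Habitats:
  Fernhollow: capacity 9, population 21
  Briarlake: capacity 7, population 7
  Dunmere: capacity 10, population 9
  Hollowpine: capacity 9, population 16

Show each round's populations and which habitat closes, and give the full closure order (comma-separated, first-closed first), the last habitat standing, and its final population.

Closure order: Fernhollow, Hollowpine, Briarlake
Last habitat: Dunmere with 53 animals

Round 1: Briarlake=7 Dunmere=9 Fernhollow=21 Hollowpine=16 → close Fernhollow (overflow 12)
  21÷3 = 7 each, +1 to first 0
Round 2: Briarlake=14 Dunmere=16 Hollowpine=23 → close Hollowpine (overflow 14)
  23÷2 = 11 each, +1 to first 1
Round 3: Briarlake=26 Dunmere=27 → close Briarlake (overflow 19)
  26÷1 = 26 each, +1 to first 0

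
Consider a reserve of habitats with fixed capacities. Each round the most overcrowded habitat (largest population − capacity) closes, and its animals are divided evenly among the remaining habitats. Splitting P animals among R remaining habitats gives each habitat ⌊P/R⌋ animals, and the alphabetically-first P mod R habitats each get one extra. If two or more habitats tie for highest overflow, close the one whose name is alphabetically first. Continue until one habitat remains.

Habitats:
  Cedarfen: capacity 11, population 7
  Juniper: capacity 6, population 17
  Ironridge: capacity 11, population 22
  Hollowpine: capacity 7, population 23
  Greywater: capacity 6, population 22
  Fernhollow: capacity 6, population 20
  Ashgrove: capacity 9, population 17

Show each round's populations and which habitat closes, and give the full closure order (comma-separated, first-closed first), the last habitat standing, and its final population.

Closure order: Greywater, Hollowpine, Fernhollow, Ashgrove, Ironridge, Juniper
Last habitat: Cedarfen with 128 animals

Round 1: Ashgrove=17 Cedarfen=7 Fernhollow=20 Greywater=22 Hollowpine=23 Ironridge=22 Juniper=17 → close Greywater (overflow 16)
  22÷6 = 3 each, +1 to first 4
Round 2: Ashgrove=21 Cedarfen=11 Fernhollow=24 Hollowpine=27 Ironridge=25 Juniper=20 → close Hollowpine (overflow 20)
  27÷5 = 5 each, +1 to first 2
Round 3: Ashgrove=27 Cedarfen=17 Fernhollow=29 Ironridge=30 Juniper=25 → close Fernhollow (overflow 23)
  29÷4 = 7 each, +1 to first 1
Round 4: Ashgrove=35 Cedarfen=24 Ironridge=37 Juniper=32 → close Ashgrove (overflow 26)
  35÷3 = 11 each, +1 to first 2
Round 5: Cedarfen=36 Ironridge=49 Juniper=43 → close Ironridge (overflow 38)
  49÷2 = 24 each, +1 to first 1
Round 6: Cedarfen=61 Juniper=67 → close Juniper (overflow 61)
  67÷1 = 67 each, +1 to first 0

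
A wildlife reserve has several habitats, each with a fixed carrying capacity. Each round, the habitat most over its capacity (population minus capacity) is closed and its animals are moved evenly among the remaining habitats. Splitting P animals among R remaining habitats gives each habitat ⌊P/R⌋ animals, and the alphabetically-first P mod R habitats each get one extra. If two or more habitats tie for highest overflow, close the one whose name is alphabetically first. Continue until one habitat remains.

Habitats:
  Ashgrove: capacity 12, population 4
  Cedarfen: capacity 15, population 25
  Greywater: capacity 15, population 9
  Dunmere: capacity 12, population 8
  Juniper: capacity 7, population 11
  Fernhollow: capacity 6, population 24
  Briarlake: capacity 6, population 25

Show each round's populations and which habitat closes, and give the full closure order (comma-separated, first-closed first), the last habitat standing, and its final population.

Closure order: Briarlake, Fernhollow, Cedarfen, Juniper, Dunmere, Ashgrove
Last habitat: Greywater with 106 animals

Round 1: Ashgrove=4 Briarlake=25 Cedarfen=25 Dunmere=8 Fernhollow=24 Greywater=9 Juniper=11 → close Briarlake (overflow 19)
  25÷6 = 4 each, +1 to first 1
Round 2: Ashgrove=9 Cedarfen=29 Dunmere=12 Fernhollow=28 Greywater=13 Juniper=15 → close Fernhollow (overflow 22)
  28÷5 = 5 each, +1 to first 3
Round 3: Ashgrove=15 Cedarfen=35 Dunmere=18 Greywater=18 Juniper=20 → close Cedarfen (overflow 20)
  35÷4 = 8 each, +1 to first 3
Round 4: Ashgrove=24 Dunmere=27 Greywater=27 Juniper=28 → close Juniper (overflow 21)
  28÷3 = 9 each, +1 to first 1
Round 5: Ashgrove=34 Dunmere=36 Greywater=36 → close Dunmere (overflow 24)
  36÷2 = 18 each, +1 to first 0
Round 6: Ashgrove=52 Greywater=54 → close Ashgrove (overflow 40)
  52÷1 = 52 each, +1 to first 0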